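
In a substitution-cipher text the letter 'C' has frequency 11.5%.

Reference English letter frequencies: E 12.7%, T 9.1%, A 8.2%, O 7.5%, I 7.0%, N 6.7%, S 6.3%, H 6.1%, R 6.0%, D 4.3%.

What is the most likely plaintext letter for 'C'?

Step 1: The observed frequency is 11.5%.
Step 2: Compare with English frequencies:
  E: 12.7% (difference: 1.2%) <-- closest
  T: 9.1% (difference: 2.4%)
  A: 8.2% (difference: 3.3%)
  O: 7.5% (difference: 4.0%)
  I: 7.0% (difference: 4.5%)
  N: 6.7% (difference: 4.8%)
  S: 6.3% (difference: 5.2%)
  H: 6.1% (difference: 5.4%)
  R: 6.0% (difference: 5.5%)
  D: 4.3% (difference: 7.2%)
Step 3: 'C' most likely represents 'E' (frequency 12.7%).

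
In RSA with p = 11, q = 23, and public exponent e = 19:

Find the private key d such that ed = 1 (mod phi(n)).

Step 1: n = 11 * 23 = 253.
Step 2: phi(n) = 10 * 22 = 220.
Step 3: Find d such that 19 * d = 1 (mod 220).
Step 4: d = 19^(-1) mod 220 = 139.
Verification: 19 * 139 = 2641 = 12 * 220 + 1.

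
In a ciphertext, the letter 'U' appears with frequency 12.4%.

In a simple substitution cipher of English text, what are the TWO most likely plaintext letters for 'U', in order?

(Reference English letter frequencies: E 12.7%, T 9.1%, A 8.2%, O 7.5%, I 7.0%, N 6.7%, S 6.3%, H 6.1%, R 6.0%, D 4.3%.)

Step 1: Observed frequency of 'U' is 12.4%.
Step 2: Compute distances to each reference frequency and sort:
  E (12.7%): difference = 0.3% <-- BEST
  T (9.1%): difference = 3.3% <-- RUNNER-UP
  A (8.2%): difference = 4.2%
  O (7.5%): difference = 4.9%
  I (7.0%): difference = 5.4%
Step 3: Most likely is 'E' (12.7%, diff 0.3%); second most likely is 'T' (9.1%, diff 3.3%).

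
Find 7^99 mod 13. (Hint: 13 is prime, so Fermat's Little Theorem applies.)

Step 1: Since 13 is prime, by Fermat's Little Theorem: 7^12 = 1 (mod 13).
Step 2: Reduce exponent: 99 mod 12 = 3.
Step 3: So 7^99 = 7^3 (mod 13).
Step 4: 7^3 mod 13 = 5.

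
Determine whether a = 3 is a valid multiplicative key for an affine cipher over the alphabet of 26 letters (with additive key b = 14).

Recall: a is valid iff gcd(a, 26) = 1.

Step 1: Compute gcd(3, 26).
Step 2: gcd(3, 26) = 1.
Since gcd = 1, 3 is coprime with 26, so it is a valid key.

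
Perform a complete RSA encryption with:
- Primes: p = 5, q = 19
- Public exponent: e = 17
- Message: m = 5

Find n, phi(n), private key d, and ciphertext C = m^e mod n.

Step 1: n = 5 * 19 = 95.
Step 2: phi(n) = (5-1)(19-1) = 4 * 18 = 72.
Step 3: Find d = 17^(-1) mod 72 = 17.
  Verify: 17 * 17 = 289 = 1 (mod 72).
Step 4: C = 5^17 mod 95 = 80.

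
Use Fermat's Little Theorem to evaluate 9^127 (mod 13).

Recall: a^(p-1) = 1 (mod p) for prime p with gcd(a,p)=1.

Step 1: Since 13 is prime, by Fermat's Little Theorem: 9^12 = 1 (mod 13).
Step 2: Reduce exponent: 127 mod 12 = 7.
Step 3: So 9^127 = 9^7 (mod 13).
Step 4: 9^7 mod 13 = 9.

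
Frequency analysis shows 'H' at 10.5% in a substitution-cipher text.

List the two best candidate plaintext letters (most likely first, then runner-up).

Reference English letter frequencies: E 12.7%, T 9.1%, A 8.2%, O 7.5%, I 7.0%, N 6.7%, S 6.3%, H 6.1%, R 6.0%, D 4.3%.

Step 1: Observed frequency of 'H' is 10.5%.
Step 2: Compute distances to each reference frequency and sort:
  T (9.1%): difference = 1.4% <-- BEST
  E (12.7%): difference = 2.2% <-- RUNNER-UP
  A (8.2%): difference = 2.3%
  O (7.5%): difference = 3.0%
  I (7.0%): difference = 3.5%
Step 3: Most likely is 'T' (9.1%, diff 1.4%); second most likely is 'E' (12.7%, diff 2.2%).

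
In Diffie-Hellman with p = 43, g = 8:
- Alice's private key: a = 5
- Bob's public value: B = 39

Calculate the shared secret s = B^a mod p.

Step 1: s = B^a mod p = 39^5 mod 43.
  39^1 mod 43 = 39
  39^2 mod 43 = (39 * 39) mod 43 = 16
  39^3 mod 43 = (16 * 39) mod 43 = 22
  39^4 mod 43 = (22 * 39) mod 43 = 41
  39^5 mod 43 = (41 * 39) mod 43 = 8
Result: shared secret = 8.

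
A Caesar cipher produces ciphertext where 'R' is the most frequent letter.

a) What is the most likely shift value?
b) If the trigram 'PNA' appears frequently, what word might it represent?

Step 1: In English, 'E' is the most frequent letter (12.7%).
Step 2: The most frequent ciphertext letter is 'R' (position 17).
Step 3: Shift = (17 - 4) mod 26 = 13.
Step 4: Decrypt 'PNA' by shifting back 13:
  P -> C
  N -> A
  A -> N
Step 5: 'PNA' decrypts to 'CAN'.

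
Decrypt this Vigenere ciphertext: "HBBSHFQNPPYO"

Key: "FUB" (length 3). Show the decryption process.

Step 1: Key 'FUB' has length 3. Extended key: FUBFUBFUBFUB
Step 2: Decrypt each position:
  H(7) - F(5) = 2 = C
  B(1) - U(20) = 7 = H
  B(1) - B(1) = 0 = A
  S(18) - F(5) = 13 = N
  H(7) - U(20) = 13 = N
  F(5) - B(1) = 4 = E
  Q(16) - F(5) = 11 = L
  N(13) - U(20) = 19 = T
  P(15) - B(1) = 14 = O
  P(15) - F(5) = 10 = K
  Y(24) - U(20) = 4 = E
  O(14) - B(1) = 13 = N
Plaintext: CHANNELTOKEN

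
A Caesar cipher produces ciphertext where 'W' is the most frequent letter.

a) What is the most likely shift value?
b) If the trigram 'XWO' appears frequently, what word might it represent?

Step 1: In English, 'E' is the most frequent letter (12.7%).
Step 2: The most frequent ciphertext letter is 'W' (position 22).
Step 3: Shift = (22 - 4) mod 26 = 18.
Step 4: Decrypt 'XWO' by shifting back 18:
  X -> F
  W -> E
  O -> W
Step 5: 'XWO' decrypts to 'FEW'.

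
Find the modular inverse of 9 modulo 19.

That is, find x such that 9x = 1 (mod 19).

Step 1: We need x such that 9 * x = 1 (mod 19).
Step 2: Using the extended Euclidean algorithm or trial:
  9 * 17 = 153 = 8 * 19 + 1.
Step 3: Since 153 mod 19 = 1, the inverse is x = 17.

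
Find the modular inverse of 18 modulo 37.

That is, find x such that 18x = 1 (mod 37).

Step 1: We need x such that 18 * x = 1 (mod 37).
Step 2: Using the extended Euclidean algorithm or trial:
  18 * 35 = 630 = 17 * 37 + 1.
Step 3: Since 630 mod 37 = 1, the inverse is x = 35.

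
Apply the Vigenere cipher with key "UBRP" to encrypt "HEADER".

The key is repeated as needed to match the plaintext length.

Step 1: Repeat key to match plaintext length:
  Plaintext: HEADER
  Key:       UBRPUB
Step 2: Encrypt each letter:
  H(7) + U(20) = (7+20) mod 26 = 1 = B
  E(4) + B(1) = (4+1) mod 26 = 5 = F
  A(0) + R(17) = (0+17) mod 26 = 17 = R
  D(3) + P(15) = (3+15) mod 26 = 18 = S
  E(4) + U(20) = (4+20) mod 26 = 24 = Y
  R(17) + B(1) = (17+1) mod 26 = 18 = S
Ciphertext: BFRSYS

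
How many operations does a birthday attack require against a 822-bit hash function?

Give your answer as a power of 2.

Step 1: The birthday paradox gives collision probability ~50% after sqrt(2^n) = 2^(n/2) hashes.
Step 2: For 822-bit output: 2^(822/2) = 2^411.
Step 3: Approximately 2^411 hash computations needed.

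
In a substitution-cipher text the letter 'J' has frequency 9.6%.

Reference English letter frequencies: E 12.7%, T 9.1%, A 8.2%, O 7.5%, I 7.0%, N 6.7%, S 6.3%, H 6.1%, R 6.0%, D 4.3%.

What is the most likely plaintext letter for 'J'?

Step 1: The observed frequency is 9.6%.
Step 2: Compare with English frequencies:
  E: 12.7% (difference: 3.1%)
  T: 9.1% (difference: 0.5%) <-- closest
  A: 8.2% (difference: 1.4%)
  O: 7.5% (difference: 2.1%)
  I: 7.0% (difference: 2.6%)
  N: 6.7% (difference: 2.9%)
  S: 6.3% (difference: 3.3%)
  H: 6.1% (difference: 3.5%)
  R: 6.0% (difference: 3.6%)
  D: 4.3% (difference: 5.3%)
Step 3: 'J' most likely represents 'T' (frequency 9.1%).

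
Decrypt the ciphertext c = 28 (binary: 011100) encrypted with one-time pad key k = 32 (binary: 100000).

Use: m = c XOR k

Step 1: XOR ciphertext with key:
  Ciphertext: 011100
  Key:        100000
  XOR:        111100
Step 2: Plaintext = 111100 = 60 in decimal.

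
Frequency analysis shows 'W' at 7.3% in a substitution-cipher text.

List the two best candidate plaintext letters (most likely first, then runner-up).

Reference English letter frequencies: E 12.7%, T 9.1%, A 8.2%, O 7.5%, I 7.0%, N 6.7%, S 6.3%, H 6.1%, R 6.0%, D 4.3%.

Step 1: Observed frequency of 'W' is 7.3%.
Step 2: Compute distances to each reference frequency and sort:
  O (7.5%): difference = 0.2% <-- BEST
  I (7.0%): difference = 0.3% <-- RUNNER-UP
  N (6.7%): difference = 0.6%
  A (8.2%): difference = 0.9%
  S (6.3%): difference = 1.0%
Step 3: Most likely is 'O' (7.5%, diff 0.2%); second most likely is 'I' (7.0%, diff 0.3%).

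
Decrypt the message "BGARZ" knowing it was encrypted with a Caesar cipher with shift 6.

Step 1: Reverse the shift by subtracting 6 from each letter position.
  B (position 1) -> position (1-6) mod 26 = 21 -> V
  G (position 6) -> position (6-6) mod 26 = 0 -> A
  A (position 0) -> position (0-6) mod 26 = 20 -> U
  R (position 17) -> position (17-6) mod 26 = 11 -> L
  Z (position 25) -> position (25-6) mod 26 = 19 -> T
Decrypted message: VAULT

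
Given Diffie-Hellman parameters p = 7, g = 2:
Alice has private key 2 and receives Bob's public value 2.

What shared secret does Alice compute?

Step 1: s = B^a mod p = 2^2 mod 7.
  2^1 mod 7 = 2
  2^2 mod 7 = (2 * 2) mod 7 = 4
Result: shared secret = 4.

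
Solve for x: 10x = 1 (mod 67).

Step 1: We need x such that 10 * x = 1 (mod 67).
Step 2: Using the extended Euclidean algorithm or trial:
  10 * 47 = 470 = 7 * 67 + 1.
Step 3: Since 470 mod 67 = 1, the inverse is x = 47.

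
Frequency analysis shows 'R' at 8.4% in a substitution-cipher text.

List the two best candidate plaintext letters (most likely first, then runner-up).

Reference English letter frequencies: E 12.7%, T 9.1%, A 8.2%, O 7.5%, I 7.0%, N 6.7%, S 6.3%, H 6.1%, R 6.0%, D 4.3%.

Step 1: Observed frequency of 'R' is 8.4%.
Step 2: Compute distances to each reference frequency and sort:
  A (8.2%): difference = 0.2% <-- BEST
  T (9.1%): difference = 0.7% <-- RUNNER-UP
  O (7.5%): difference = 0.9%
  I (7.0%): difference = 1.4%
  N (6.7%): difference = 1.7%
Step 3: Most likely is 'A' (8.2%, diff 0.2%); second most likely is 'T' (9.1%, diff 0.7%).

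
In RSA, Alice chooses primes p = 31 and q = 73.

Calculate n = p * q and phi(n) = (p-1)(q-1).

Step 1: n = p * q = 31 * 73 = 2263.
Step 2: phi(n) = (p-1)(q-1) = 30 * 72 = 2160.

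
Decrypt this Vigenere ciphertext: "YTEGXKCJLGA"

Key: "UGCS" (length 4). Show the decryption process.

Step 1: Key 'UGCS' has length 4. Extended key: UGCSUGCSUGC
Step 2: Decrypt each position:
  Y(24) - U(20) = 4 = E
  T(19) - G(6) = 13 = N
  E(4) - C(2) = 2 = C
  G(6) - S(18) = 14 = O
  X(23) - U(20) = 3 = D
  K(10) - G(6) = 4 = E
  C(2) - C(2) = 0 = A
  J(9) - S(18) = 17 = R
  L(11) - U(20) = 17 = R
  G(6) - G(6) = 0 = A
  A(0) - C(2) = 24 = Y
Plaintext: ENCODEARRAY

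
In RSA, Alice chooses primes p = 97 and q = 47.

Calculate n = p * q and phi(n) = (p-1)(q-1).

Step 1: n = p * q = 97 * 47 = 4559.
Step 2: phi(n) = (p-1)(q-1) = 96 * 46 = 4416.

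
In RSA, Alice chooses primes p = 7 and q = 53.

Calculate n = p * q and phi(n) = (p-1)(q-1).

Step 1: n = p * q = 7 * 53 = 371.
Step 2: phi(n) = (p-1)(q-1) = 6 * 52 = 312.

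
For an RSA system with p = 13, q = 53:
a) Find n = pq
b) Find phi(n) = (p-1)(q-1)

Step 1: n = p * q = 13 * 53 = 689.
Step 2: phi(n) = (p-1)(q-1) = 12 * 52 = 624.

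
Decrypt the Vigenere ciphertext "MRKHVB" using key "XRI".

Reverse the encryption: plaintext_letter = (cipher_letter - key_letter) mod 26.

Step 1: Extend key: XRIXRI
Step 2: Decrypt each letter (c - k) mod 26:
  M(12) - X(23) = (12-23) mod 26 = 15 = P
  R(17) - R(17) = (17-17) mod 26 = 0 = A
  K(10) - I(8) = (10-8) mod 26 = 2 = C
  H(7) - X(23) = (7-23) mod 26 = 10 = K
  V(21) - R(17) = (21-17) mod 26 = 4 = E
  B(1) - I(8) = (1-8) mod 26 = 19 = T
Plaintext: PACKET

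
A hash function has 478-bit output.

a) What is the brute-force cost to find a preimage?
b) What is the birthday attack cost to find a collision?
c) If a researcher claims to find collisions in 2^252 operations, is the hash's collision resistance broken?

Step 1: Preimage resistance requires brute-force of 2^478 operations.
Step 2: Collision resistance (birthday bound) = 2^(478/2) = 2^239.
Step 3: The claimed attack costs 2^252 operations.
Step 4: Since 2^252 >= 2^239, the claimed attack is no faster than the generic birthday attack, so this does not break collision resistance.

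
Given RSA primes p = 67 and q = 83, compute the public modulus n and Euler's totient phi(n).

Step 1: n = p * q = 67 * 83 = 5561.
Step 2: phi(n) = (p-1)(q-1) = 66 * 82 = 5412.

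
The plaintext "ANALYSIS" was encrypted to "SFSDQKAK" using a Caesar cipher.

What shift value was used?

Step 1: Compare first letters: A (position 0) -> S (position 18).
Step 2: Shift = (18 - 0) mod 26 = 18.
The shift value is 18.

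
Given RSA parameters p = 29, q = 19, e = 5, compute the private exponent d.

Step 1: n = 29 * 19 = 551.
Step 2: phi(n) = 28 * 18 = 504.
Step 3: Find d such that 5 * d = 1 (mod 504).
Step 4: d = 5^(-1) mod 504 = 101.
Verification: 5 * 101 = 505 = 1 * 504 + 1.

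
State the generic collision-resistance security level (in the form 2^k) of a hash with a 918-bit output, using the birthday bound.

Step 1: The birthday paradox gives collision probability ~50% after sqrt(2^n) = 2^(n/2) hashes.
Step 2: For 918-bit output: 2^(918/2) = 2^459.
Step 3: Approximately 2^459 hash computations needed.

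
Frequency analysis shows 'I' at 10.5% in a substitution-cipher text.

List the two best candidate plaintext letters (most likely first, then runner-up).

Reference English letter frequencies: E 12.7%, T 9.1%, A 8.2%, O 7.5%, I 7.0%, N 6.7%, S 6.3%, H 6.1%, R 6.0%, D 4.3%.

Step 1: Observed frequency of 'I' is 10.5%.
Step 2: Compute distances to each reference frequency and sort:
  T (9.1%): difference = 1.4% <-- BEST
  E (12.7%): difference = 2.2% <-- RUNNER-UP
  A (8.2%): difference = 2.3%
  O (7.5%): difference = 3.0%
  I (7.0%): difference = 3.5%
Step 3: Most likely is 'T' (9.1%, diff 1.4%); second most likely is 'E' (12.7%, diff 2.2%).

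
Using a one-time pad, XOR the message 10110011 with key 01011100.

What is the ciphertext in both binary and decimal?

Step 1: Write out the XOR operation bit by bit:
  Message: 10110011
  Key:     01011100
  XOR:     11101111
Step 2: Convert to decimal: 11101111 = 239.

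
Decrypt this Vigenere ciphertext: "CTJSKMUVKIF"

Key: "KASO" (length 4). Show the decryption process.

Step 1: Key 'KASO' has length 4. Extended key: KASOKASOKAS
Step 2: Decrypt each position:
  C(2) - K(10) = 18 = S
  T(19) - A(0) = 19 = T
  J(9) - S(18) = 17 = R
  S(18) - O(14) = 4 = E
  K(10) - K(10) = 0 = A
  M(12) - A(0) = 12 = M
  U(20) - S(18) = 2 = C
  V(21) - O(14) = 7 = H
  K(10) - K(10) = 0 = A
  I(8) - A(0) = 8 = I
  F(5) - S(18) = 13 = N
Plaintext: STREAMCHAIN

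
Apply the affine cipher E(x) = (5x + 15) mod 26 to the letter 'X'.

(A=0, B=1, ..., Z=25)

Step 1: Convert 'X' to number: x = 23.
Step 2: E(23) = (5 * 23 + 15) mod 26 = 130 mod 26 = 0.
Step 3: Convert 0 back to letter: A.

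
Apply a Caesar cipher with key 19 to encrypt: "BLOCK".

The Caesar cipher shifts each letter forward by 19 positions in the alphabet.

Step 1: For each letter, shift forward by 19 positions (mod 26).
  B (position 1) -> position (1+19) mod 26 = 20 -> U
  L (position 11) -> position (11+19) mod 26 = 4 -> E
  O (position 14) -> position (14+19) mod 26 = 7 -> H
  C (position 2) -> position (2+19) mod 26 = 21 -> V
  K (position 10) -> position (10+19) mod 26 = 3 -> D
Result: UEHVD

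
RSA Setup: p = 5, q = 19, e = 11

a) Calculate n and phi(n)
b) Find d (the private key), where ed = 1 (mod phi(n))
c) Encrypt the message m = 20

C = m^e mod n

Step 1: n = 5 * 19 = 95.
Step 2: phi(n) = (5-1)(19-1) = 4 * 18 = 72.
Step 3: Find d = 11^(-1) mod 72 = 59.
  Verify: 11 * 59 = 649 = 1 (mod 72).
Step 4: C = 20^11 mod 95 = 20.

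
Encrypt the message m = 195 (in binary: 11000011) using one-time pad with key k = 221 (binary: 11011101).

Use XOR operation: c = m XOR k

Step 1: Write out the XOR operation bit by bit:
  Message: 11000011
  Key:     11011101
  XOR:     00011110
Step 2: Convert to decimal: 00011110 = 30.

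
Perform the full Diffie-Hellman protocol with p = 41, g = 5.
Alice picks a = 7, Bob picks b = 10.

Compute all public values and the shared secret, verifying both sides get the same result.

Step 1: A = g^a mod p = 5^7 mod 41 = 20.
Step 2: B = g^b mod p = 5^10 mod 41 = 40.
Step 3: Alice computes s = B^a mod p = 40^7 mod 41 = 40.
Step 4: Bob computes s = A^b mod p = 20^10 mod 41 = 40.
Both sides agree: shared secret = 40.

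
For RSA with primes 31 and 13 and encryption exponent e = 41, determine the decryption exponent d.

Step 1: n = 31 * 13 = 403.
Step 2: phi(n) = 30 * 12 = 360.
Step 3: Find d such that 41 * d = 1 (mod 360).
Step 4: d = 41^(-1) mod 360 = 281.
Verification: 41 * 281 = 11521 = 32 * 360 + 1.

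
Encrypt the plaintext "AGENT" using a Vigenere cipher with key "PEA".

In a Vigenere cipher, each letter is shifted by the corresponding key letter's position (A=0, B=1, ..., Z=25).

Step 1: Repeat key to match plaintext length:
  Plaintext: AGENT
  Key:       PEAPE
Step 2: Encrypt each letter:
  A(0) + P(15) = (0+15) mod 26 = 15 = P
  G(6) + E(4) = (6+4) mod 26 = 10 = K
  E(4) + A(0) = (4+0) mod 26 = 4 = E
  N(13) + P(15) = (13+15) mod 26 = 2 = C
  T(19) + E(4) = (19+4) mod 26 = 23 = X
Ciphertext: PKECX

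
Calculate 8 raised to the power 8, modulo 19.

Step 1: Compute 8^8 mod 19 step by step, reducing modulo 19 at each step.
  8^1 mod 19 = 8
  8^2 mod 19 = (8 * 8) mod 19 = 7
  8^3 mod 19 = (7 * 8) mod 19 = 18
  8^4 mod 19 = (18 * 8) mod 19 = 11
  8^5 mod 19 = (11 * 8) mod 19 = 12
  8^6 mod 19 = (12 * 8) mod 19 = 1
  8^7 mod 19 = (1 * 8) mod 19 = 8
  8^8 mod 19 = (8 * 8) mod 19 = 7
Step 2: Result = 7.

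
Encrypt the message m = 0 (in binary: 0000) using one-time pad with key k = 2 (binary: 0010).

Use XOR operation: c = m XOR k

Step 1: Write out the XOR operation bit by bit:
  Message: 0000
  Key:     0010
  XOR:     0010
Step 2: Convert to decimal: 0010 = 2.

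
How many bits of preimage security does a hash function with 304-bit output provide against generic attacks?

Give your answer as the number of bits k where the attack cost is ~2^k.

Step 1: The hash has a 304-bit output.
Step 2: Preimage resistance means: given a digest h(x), it should be infeasible to find any input that hashes to it.
With a 304-bit output there are 2^304 possible digests, so a generic brute-force preimage search costs about 2^304 evaluations.
Step 3: Security level = 304 bits.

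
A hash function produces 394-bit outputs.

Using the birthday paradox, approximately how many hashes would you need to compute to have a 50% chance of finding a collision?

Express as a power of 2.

Step 1: The birthday paradox gives collision probability ~50% after sqrt(2^n) = 2^(n/2) hashes.
Step 2: For 394-bit output: 2^(394/2) = 2^197.
Step 3: Approximately 2^197 hash computations needed.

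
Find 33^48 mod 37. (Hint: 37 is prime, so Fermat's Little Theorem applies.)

Step 1: Since 37 is prime, by Fermat's Little Theorem: 33^36 = 1 (mod 37).
Step 2: Reduce exponent: 48 mod 36 = 12.
Step 3: So 33^48 = 33^12 (mod 37).
Step 4: 33^12 mod 37 = 10.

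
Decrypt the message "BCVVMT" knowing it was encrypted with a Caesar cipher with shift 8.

Step 1: Reverse the shift by subtracting 8 from each letter position.
  B (position 1) -> position (1-8) mod 26 = 19 -> T
  C (position 2) -> position (2-8) mod 26 = 20 -> U
  V (position 21) -> position (21-8) mod 26 = 13 -> N
  V (position 21) -> position (21-8) mod 26 = 13 -> N
  M (position 12) -> position (12-8) mod 26 = 4 -> E
  T (position 19) -> position (19-8) mod 26 = 11 -> L
Decrypted message: TUNNEL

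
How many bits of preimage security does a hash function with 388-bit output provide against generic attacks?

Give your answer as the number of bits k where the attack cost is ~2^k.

Step 1: The hash has a 388-bit output.
Step 2: Preimage resistance means: given a digest h(x), it should be infeasible to find any input that hashes to it.
With a 388-bit output there are 2^388 possible digests, so a generic brute-force preimage search costs about 2^388 evaluations.
Step 3: Security level = 388 bits.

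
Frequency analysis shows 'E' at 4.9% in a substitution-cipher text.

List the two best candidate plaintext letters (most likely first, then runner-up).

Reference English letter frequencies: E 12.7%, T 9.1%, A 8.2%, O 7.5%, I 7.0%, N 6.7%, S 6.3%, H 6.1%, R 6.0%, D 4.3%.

Step 1: Observed frequency of 'E' is 4.9%.
Step 2: Compute distances to each reference frequency and sort:
  D (4.3%): difference = 0.6% <-- BEST
  R (6.0%): difference = 1.1% <-- RUNNER-UP
  H (6.1%): difference = 1.2%
  S (6.3%): difference = 1.4%
  N (6.7%): difference = 1.8%
Step 3: Most likely is 'D' (4.3%, diff 0.6%); second most likely is 'R' (6.0%, diff 1.1%).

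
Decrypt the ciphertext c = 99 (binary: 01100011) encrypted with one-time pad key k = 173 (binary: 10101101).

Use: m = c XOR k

Step 1: XOR ciphertext with key:
  Ciphertext: 01100011
  Key:        10101101
  XOR:        11001110
Step 2: Plaintext = 11001110 = 206 in decimal.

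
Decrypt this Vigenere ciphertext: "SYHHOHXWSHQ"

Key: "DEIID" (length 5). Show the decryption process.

Step 1: Key 'DEIID' has length 5. Extended key: DEIIDDEIIDD
Step 2: Decrypt each position:
  S(18) - D(3) = 15 = P
  Y(24) - E(4) = 20 = U
  H(7) - I(8) = 25 = Z
  H(7) - I(8) = 25 = Z
  O(14) - D(3) = 11 = L
  H(7) - D(3) = 4 = E
  X(23) - E(4) = 19 = T
  W(22) - I(8) = 14 = O
  S(18) - I(8) = 10 = K
  H(7) - D(3) = 4 = E
  Q(16) - D(3) = 13 = N
Plaintext: PUZZLETOKEN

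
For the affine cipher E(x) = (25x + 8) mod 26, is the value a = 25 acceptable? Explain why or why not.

Step 1: Compute gcd(25, 26).
Step 2: gcd(25, 26) = 1.
Since gcd = 1, 25 is coprime with 26, so it is a valid key.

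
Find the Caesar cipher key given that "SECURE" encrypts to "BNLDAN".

Step 1: Compare first letters: S (position 18) -> B (position 1).
Step 2: Shift = (1 - 18) mod 26 = 9.
The shift value is 9.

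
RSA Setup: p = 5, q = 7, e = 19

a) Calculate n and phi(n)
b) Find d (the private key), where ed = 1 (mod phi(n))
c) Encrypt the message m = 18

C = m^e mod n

Step 1: n = 5 * 7 = 35.
Step 2: phi(n) = (5-1)(7-1) = 4 * 6 = 24.
Step 3: Find d = 19^(-1) mod 24 = 19.
  Verify: 19 * 19 = 361 = 1 (mod 24).
Step 4: C = 18^19 mod 35 = 32.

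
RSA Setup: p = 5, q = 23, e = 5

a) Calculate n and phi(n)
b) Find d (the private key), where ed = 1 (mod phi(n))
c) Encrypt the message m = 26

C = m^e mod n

Step 1: n = 5 * 23 = 115.
Step 2: phi(n) = (5-1)(23-1) = 4 * 22 = 88.
Step 3: Find d = 5^(-1) mod 88 = 53.
  Verify: 5 * 53 = 265 = 1 (mod 88).
Step 4: C = 26^5 mod 115 = 36.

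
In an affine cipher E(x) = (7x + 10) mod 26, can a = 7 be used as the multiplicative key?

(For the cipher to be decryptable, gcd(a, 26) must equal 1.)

Step 1: Compute gcd(7, 26).
Step 2: gcd(7, 26) = 1.
Since gcd = 1, 7 is coprime with 26, so it is a valid key.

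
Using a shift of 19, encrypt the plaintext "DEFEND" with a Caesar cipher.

Step 1: For each letter, shift forward by 19 positions (mod 26).
  D (position 3) -> position (3+19) mod 26 = 22 -> W
  E (position 4) -> position (4+19) mod 26 = 23 -> X
  F (position 5) -> position (5+19) mod 26 = 24 -> Y
  E (position 4) -> position (4+19) mod 26 = 23 -> X
  N (position 13) -> position (13+19) mod 26 = 6 -> G
  D (position 3) -> position (3+19) mod 26 = 22 -> W
Result: WXYXGW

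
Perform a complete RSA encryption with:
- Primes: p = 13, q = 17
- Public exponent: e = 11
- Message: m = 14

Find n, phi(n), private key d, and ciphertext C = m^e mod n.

Step 1: n = 13 * 17 = 221.
Step 2: phi(n) = (13-1)(17-1) = 12 * 16 = 192.
Step 3: Find d = 11^(-1) mod 192 = 35.
  Verify: 11 * 35 = 385 = 1 (mod 192).
Step 4: C = 14^11 mod 221 = 27.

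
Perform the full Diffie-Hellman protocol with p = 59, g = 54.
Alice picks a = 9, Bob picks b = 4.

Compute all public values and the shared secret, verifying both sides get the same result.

Step 1: A = g^a mod p = 54^9 mod 59 = 11.
Step 2: B = g^b mod p = 54^4 mod 59 = 35.
Step 3: Alice computes s = B^a mod p = 35^9 mod 59 = 9.
Step 4: Bob computes s = A^b mod p = 11^4 mod 59 = 9.
Both sides agree: shared secret = 9.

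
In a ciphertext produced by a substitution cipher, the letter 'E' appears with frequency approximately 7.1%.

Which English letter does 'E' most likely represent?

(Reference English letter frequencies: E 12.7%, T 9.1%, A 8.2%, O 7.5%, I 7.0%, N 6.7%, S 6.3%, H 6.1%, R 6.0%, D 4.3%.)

Step 1: The observed frequency is 7.1%.
Step 2: Compare with English frequencies:
  E: 12.7% (difference: 5.6%)
  T: 9.1% (difference: 2.0%)
  A: 8.2% (difference: 1.1%)
  O: 7.5% (difference: 0.4%)
  I: 7.0% (difference: 0.1%) <-- closest
  N: 6.7% (difference: 0.4%)
  S: 6.3% (difference: 0.8%)
  H: 6.1% (difference: 1.0%)
  R: 6.0% (difference: 1.1%)
  D: 4.3% (difference: 2.8%)
Step 3: 'E' most likely represents 'I' (frequency 7.0%).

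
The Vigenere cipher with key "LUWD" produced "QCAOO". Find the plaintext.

Step 1: Extend key: LUWDL
Step 2: Decrypt each letter (c - k) mod 26:
  Q(16) - L(11) = (16-11) mod 26 = 5 = F
  C(2) - U(20) = (2-20) mod 26 = 8 = I
  A(0) - W(22) = (0-22) mod 26 = 4 = E
  O(14) - D(3) = (14-3) mod 26 = 11 = L
  O(14) - L(11) = (14-11) mod 26 = 3 = D
Plaintext: FIELD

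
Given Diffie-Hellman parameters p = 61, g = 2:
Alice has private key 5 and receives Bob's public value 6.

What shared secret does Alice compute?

Step 1: s = B^a mod p = 6^5 mod 61.
  6^1 mod 61 = 6
  6^2 mod 61 = (6 * 6) mod 61 = 36
  6^3 mod 61 = (36 * 6) mod 61 = 33
  6^4 mod 61 = (33 * 6) mod 61 = 15
  6^5 mod 61 = (15 * 6) mod 61 = 29
Result: shared secret = 29.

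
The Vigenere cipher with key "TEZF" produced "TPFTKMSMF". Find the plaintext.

Step 1: Extend key: TEZFTEZFT
Step 2: Decrypt each letter (c - k) mod 26:
  T(19) - T(19) = (19-19) mod 26 = 0 = A
  P(15) - E(4) = (15-4) mod 26 = 11 = L
  F(5) - Z(25) = (5-25) mod 26 = 6 = G
  T(19) - F(5) = (19-5) mod 26 = 14 = O
  K(10) - T(19) = (10-19) mod 26 = 17 = R
  M(12) - E(4) = (12-4) mod 26 = 8 = I
  S(18) - Z(25) = (18-25) mod 26 = 19 = T
  M(12) - F(5) = (12-5) mod 26 = 7 = H
  F(5) - T(19) = (5-19) mod 26 = 12 = M
Plaintext: ALGORITHM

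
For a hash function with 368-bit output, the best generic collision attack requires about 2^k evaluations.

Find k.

Step 1: The hash has a 368-bit output.
Step 2: Collision resistance means it should be infeasible to find any x != y with h(x) = h(y).
By the birthday bound, a generic collision search succeeds after about sqrt(2^368) = 2^(368/2) = 2^184 evaluations.
Step 3: Security level = 184 bits.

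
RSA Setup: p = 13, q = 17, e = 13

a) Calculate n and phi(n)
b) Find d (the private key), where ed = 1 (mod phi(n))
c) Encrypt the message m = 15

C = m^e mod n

Step 1: n = 13 * 17 = 221.
Step 2: phi(n) = (13-1)(17-1) = 12 * 16 = 192.
Step 3: Find d = 13^(-1) mod 192 = 133.
  Verify: 13 * 133 = 1729 = 1 (mod 192).
Step 4: C = 15^13 mod 221 = 2.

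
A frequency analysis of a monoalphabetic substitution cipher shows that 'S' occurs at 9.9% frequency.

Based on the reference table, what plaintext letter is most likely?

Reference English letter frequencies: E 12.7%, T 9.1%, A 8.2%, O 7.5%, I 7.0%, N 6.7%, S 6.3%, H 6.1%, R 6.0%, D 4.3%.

Step 1: The observed frequency is 9.9%.
Step 2: Compare with English frequencies:
  E: 12.7% (difference: 2.8%)
  T: 9.1% (difference: 0.8%) <-- closest
  A: 8.2% (difference: 1.7%)
  O: 7.5% (difference: 2.4%)
  I: 7.0% (difference: 2.9%)
  N: 6.7% (difference: 3.2%)
  S: 6.3% (difference: 3.6%)
  H: 6.1% (difference: 3.8%)
  R: 6.0% (difference: 3.9%)
  D: 4.3% (difference: 5.6%)
Step 3: 'S' most likely represents 'T' (frequency 9.1%).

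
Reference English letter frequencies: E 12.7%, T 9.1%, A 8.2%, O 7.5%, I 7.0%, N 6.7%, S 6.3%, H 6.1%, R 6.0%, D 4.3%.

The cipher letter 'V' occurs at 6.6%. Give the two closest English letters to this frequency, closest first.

Step 1: Observed frequency of 'V' is 6.6%.
Step 2: Compute distances to each reference frequency and sort:
  N (6.7%): difference = 0.1% <-- BEST
  S (6.3%): difference = 0.3% <-- RUNNER-UP
  I (7.0%): difference = 0.4%
  H (6.1%): difference = 0.5%
  R (6.0%): difference = 0.6%
Step 3: Most likely is 'N' (6.7%, diff 0.1%); second most likely is 'S' (6.3%, diff 0.3%).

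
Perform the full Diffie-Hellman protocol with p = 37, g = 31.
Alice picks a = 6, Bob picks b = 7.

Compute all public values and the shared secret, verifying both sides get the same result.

Step 1: A = g^a mod p = 31^6 mod 37 = 36.
Step 2: B = g^b mod p = 31^7 mod 37 = 6.
Step 3: Alice computes s = B^a mod p = 6^6 mod 37 = 36.
Step 4: Bob computes s = A^b mod p = 36^7 mod 37 = 36.
Both sides agree: shared secret = 36.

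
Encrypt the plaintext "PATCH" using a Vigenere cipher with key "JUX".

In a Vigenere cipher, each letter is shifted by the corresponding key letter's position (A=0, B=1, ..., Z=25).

Step 1: Repeat key to match plaintext length:
  Plaintext: PATCH
  Key:       JUXJU
Step 2: Encrypt each letter:
  P(15) + J(9) = (15+9) mod 26 = 24 = Y
  A(0) + U(20) = (0+20) mod 26 = 20 = U
  T(19) + X(23) = (19+23) mod 26 = 16 = Q
  C(2) + J(9) = (2+9) mod 26 = 11 = L
  H(7) + U(20) = (7+20) mod 26 = 1 = B
Ciphertext: YUQLB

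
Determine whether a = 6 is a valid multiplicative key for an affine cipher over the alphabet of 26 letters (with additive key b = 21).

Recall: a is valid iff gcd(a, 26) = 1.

Step 1: Compute gcd(6, 26).
Step 2: gcd(6, 26) = 2.
Since gcd = 2 != 1, 6 shares a common factor with 26, so it cannot be used.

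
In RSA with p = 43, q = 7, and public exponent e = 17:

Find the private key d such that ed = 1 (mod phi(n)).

Step 1: n = 43 * 7 = 301.
Step 2: phi(n) = 42 * 6 = 252.
Step 3: Find d such that 17 * d = 1 (mod 252).
Step 4: d = 17^(-1) mod 252 = 89.
Verification: 17 * 89 = 1513 = 6 * 252 + 1.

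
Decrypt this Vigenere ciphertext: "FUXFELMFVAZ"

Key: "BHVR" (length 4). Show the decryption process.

Step 1: Key 'BHVR' has length 4. Extended key: BHVRBHVRBHV
Step 2: Decrypt each position:
  F(5) - B(1) = 4 = E
  U(20) - H(7) = 13 = N
  X(23) - V(21) = 2 = C
  F(5) - R(17) = 14 = O
  E(4) - B(1) = 3 = D
  L(11) - H(7) = 4 = E
  M(12) - V(21) = 17 = R
  F(5) - R(17) = 14 = O
  V(21) - B(1) = 20 = U
  A(0) - H(7) = 19 = T
  Z(25) - V(21) = 4 = E
Plaintext: ENCODEROUTE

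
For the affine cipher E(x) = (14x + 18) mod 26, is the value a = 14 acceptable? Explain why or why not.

Step 1: Compute gcd(14, 26).
Step 2: gcd(14, 26) = 2.
Since gcd = 2 != 1, 14 shares a common factor with 26, so it cannot be used.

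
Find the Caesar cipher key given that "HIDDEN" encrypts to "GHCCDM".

Step 1: Compare first letters: H (position 7) -> G (position 6).
Step 2: Shift = (6 - 7) mod 26 = 25.
The shift value is 25.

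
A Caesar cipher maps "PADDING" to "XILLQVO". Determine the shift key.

Step 1: Compare first letters: P (position 15) -> X (position 23).
Step 2: Shift = (23 - 15) mod 26 = 8.
The shift value is 8.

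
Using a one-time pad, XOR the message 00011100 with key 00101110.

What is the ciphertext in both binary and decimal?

Step 1: Write out the XOR operation bit by bit:
  Message: 00011100
  Key:     00101110
  XOR:     00110010
Step 2: Convert to decimal: 00110010 = 50.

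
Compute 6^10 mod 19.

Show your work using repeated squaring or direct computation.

Step 1: Compute 6^10 mod 19 step by step, reducing modulo 19 at each step.
  6^1 mod 19 = 6
  6^2 mod 19 = (6 * 6) mod 19 = 17
  6^3 mod 19 = (17 * 6) mod 19 = 7
  6^4 mod 19 = (7 * 6) mod 19 = 4
  6^5 mod 19 = (4 * 6) mod 19 = 5
  6^6 mod 19 = (5 * 6) mod 19 = 11
  6^7 mod 19 = (11 * 6) mod 19 = 9
  6^8 mod 19 = (9 * 6) mod 19 = 16
  6^9 mod 19 = (16 * 6) mod 19 = 1
  6^10 mod 19 = (1 * 6) mod 19 = 6
Step 2: Result = 6.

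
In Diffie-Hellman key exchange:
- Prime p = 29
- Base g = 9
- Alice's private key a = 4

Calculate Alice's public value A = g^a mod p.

Step 1: A = g^a mod p = 9^4 mod 29.
  9^1 mod 29 = 9
  9^2 mod 29 = (9 * 9) mod 29 = 23
  9^3 mod 29 = (23 * 9) mod 29 = 4
  9^4 mod 29 = (4 * 9) mod 29 = 7
Result: A = 7.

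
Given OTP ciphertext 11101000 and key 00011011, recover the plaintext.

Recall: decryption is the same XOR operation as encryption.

Step 1: XOR ciphertext with key:
  Ciphertext: 11101000
  Key:        00011011
  XOR:        11110011
Step 2: Plaintext = 11110011 = 243 in decimal.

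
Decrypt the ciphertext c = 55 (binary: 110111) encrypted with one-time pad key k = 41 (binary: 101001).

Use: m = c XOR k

Step 1: XOR ciphertext with key:
  Ciphertext: 110111
  Key:        101001
  XOR:        011110
Step 2: Plaintext = 011110 = 30 in decimal.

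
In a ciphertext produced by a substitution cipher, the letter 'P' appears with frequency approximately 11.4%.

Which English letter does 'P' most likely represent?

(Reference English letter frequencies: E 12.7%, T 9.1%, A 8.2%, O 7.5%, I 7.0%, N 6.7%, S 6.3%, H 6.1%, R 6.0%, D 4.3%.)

Step 1: The observed frequency is 11.4%.
Step 2: Compare with English frequencies:
  E: 12.7% (difference: 1.3%) <-- closest
  T: 9.1% (difference: 2.3%)
  A: 8.2% (difference: 3.2%)
  O: 7.5% (difference: 3.9%)
  I: 7.0% (difference: 4.4%)
  N: 6.7% (difference: 4.7%)
  S: 6.3% (difference: 5.1%)
  H: 6.1% (difference: 5.3%)
  R: 6.0% (difference: 5.4%)
  D: 4.3% (difference: 7.1%)
Step 3: 'P' most likely represents 'E' (frequency 12.7%).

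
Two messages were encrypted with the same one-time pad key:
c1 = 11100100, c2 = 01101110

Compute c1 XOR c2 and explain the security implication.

Step 1: c1 XOR c2 = (m1 XOR k) XOR (m2 XOR k).
Step 2: By XOR associativity/commutativity: = m1 XOR m2 XOR k XOR k = m1 XOR m2.
Step 3: 11100100 XOR 01101110 = 10001010 = 138.
Step 4: The key cancels out! An attacker learns m1 XOR m2 = 138, revealing the relationship between plaintexts.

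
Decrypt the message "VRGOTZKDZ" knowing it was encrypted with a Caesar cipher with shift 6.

Step 1: Reverse the shift by subtracting 6 from each letter position.
  V (position 21) -> position (21-6) mod 26 = 15 -> P
  R (position 17) -> position (17-6) mod 26 = 11 -> L
  G (position 6) -> position (6-6) mod 26 = 0 -> A
  O (position 14) -> position (14-6) mod 26 = 8 -> I
  T (position 19) -> position (19-6) mod 26 = 13 -> N
  Z (position 25) -> position (25-6) mod 26 = 19 -> T
  K (position 10) -> position (10-6) mod 26 = 4 -> E
  D (position 3) -> position (3-6) mod 26 = 23 -> X
  Z (position 25) -> position (25-6) mod 26 = 19 -> T
Decrypted message: PLAINTEXT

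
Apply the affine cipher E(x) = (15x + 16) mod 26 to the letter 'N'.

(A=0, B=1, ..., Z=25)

Step 1: Convert 'N' to number: x = 13.
Step 2: E(13) = (15 * 13 + 16) mod 26 = 211 mod 26 = 3.
Step 3: Convert 3 back to letter: D.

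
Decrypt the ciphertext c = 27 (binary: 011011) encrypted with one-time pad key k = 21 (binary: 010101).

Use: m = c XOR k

Step 1: XOR ciphertext with key:
  Ciphertext: 011011
  Key:        010101
  XOR:        001110
Step 2: Plaintext = 001110 = 14 in decimal.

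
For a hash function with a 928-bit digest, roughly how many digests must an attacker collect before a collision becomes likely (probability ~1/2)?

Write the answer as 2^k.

Step 1: The birthday paradox gives collision probability ~50% after sqrt(2^n) = 2^(n/2) hashes.
Step 2: For 928-bit output: 2^(928/2) = 2^464.
Step 3: Approximately 2^464 hash computations needed.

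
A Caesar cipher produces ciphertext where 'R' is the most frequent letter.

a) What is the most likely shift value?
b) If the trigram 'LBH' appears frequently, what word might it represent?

Step 1: In English, 'E' is the most frequent letter (12.7%).
Step 2: The most frequent ciphertext letter is 'R' (position 17).
Step 3: Shift = (17 - 4) mod 26 = 13.
Step 4: Decrypt 'LBH' by shifting back 13:
  L -> Y
  B -> O
  H -> U
Step 5: 'LBH' decrypts to 'YOU'.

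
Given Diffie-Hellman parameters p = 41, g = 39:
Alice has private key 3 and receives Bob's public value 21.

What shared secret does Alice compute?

Step 1: s = B^a mod p = 21^3 mod 41.
  21^1 mod 41 = 21
  21^2 mod 41 = (21 * 21) mod 41 = 31
  21^3 mod 41 = (31 * 21) mod 41 = 36
Result: shared secret = 36.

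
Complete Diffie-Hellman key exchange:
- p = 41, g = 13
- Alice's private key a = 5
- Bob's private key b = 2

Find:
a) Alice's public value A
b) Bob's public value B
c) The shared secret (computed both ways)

Step 1: A = g^a mod p = 13^5 mod 41 = 38.
Step 2: B = g^b mod p = 13^2 mod 41 = 5.
Step 3: Alice computes s = B^a mod p = 5^5 mod 41 = 9.
Step 4: Bob computes s = A^b mod p = 38^2 mod 41 = 9.
Both sides agree: shared secret = 9.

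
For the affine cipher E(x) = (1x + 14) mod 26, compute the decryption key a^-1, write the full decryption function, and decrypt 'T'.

Step 1: Find a^-1, the modular inverse of 1 mod 26.
Step 2: We need 1 * a^-1 = 1 (mod 26).
Step 3: 1 * 1 = 1 = 0 * 26 + 1, so a^-1 = 1.
Step 4: D(y) = 1(y - 14) mod 26.
Step 5: Apply to 'T' (y = 19): D(19) = 1 * (19 - 14) mod 26 = 1 * 5 mod 26 = 5 -> 'F'.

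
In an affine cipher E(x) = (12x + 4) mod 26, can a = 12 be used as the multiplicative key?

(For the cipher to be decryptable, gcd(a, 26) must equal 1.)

Step 1: Compute gcd(12, 26).
Step 2: gcd(12, 26) = 2.
Since gcd = 2 != 1, 12 shares a common factor with 26, so it cannot be used.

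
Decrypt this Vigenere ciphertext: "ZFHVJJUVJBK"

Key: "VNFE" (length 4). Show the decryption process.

Step 1: Key 'VNFE' has length 4. Extended key: VNFEVNFEVNF
Step 2: Decrypt each position:
  Z(25) - V(21) = 4 = E
  F(5) - N(13) = 18 = S
  H(7) - F(5) = 2 = C
  V(21) - E(4) = 17 = R
  J(9) - V(21) = 14 = O
  J(9) - N(13) = 22 = W
  U(20) - F(5) = 15 = P
  V(21) - E(4) = 17 = R
  J(9) - V(21) = 14 = O
  B(1) - N(13) = 14 = O
  K(10) - F(5) = 5 = F
Plaintext: ESCROWPROOF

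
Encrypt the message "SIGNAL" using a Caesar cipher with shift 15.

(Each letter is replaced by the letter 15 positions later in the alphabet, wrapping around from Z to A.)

Step 1: For each letter, shift forward by 15 positions (mod 26).
  S (position 18) -> position (18+15) mod 26 = 7 -> H
  I (position 8) -> position (8+15) mod 26 = 23 -> X
  G (position 6) -> position (6+15) mod 26 = 21 -> V
  N (position 13) -> position (13+15) mod 26 = 2 -> C
  A (position 0) -> position (0+15) mod 26 = 15 -> P
  L (position 11) -> position (11+15) mod 26 = 0 -> A
Result: HXVCPA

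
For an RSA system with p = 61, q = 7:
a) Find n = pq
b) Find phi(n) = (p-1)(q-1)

Step 1: n = p * q = 61 * 7 = 427.
Step 2: phi(n) = (p-1)(q-1) = 60 * 6 = 360.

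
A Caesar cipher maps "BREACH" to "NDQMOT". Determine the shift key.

Step 1: Compare first letters: B (position 1) -> N (position 13).
Step 2: Shift = (13 - 1) mod 26 = 12.
The shift value is 12.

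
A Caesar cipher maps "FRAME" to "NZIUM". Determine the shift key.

Step 1: Compare first letters: F (position 5) -> N (position 13).
Step 2: Shift = (13 - 5) mod 26 = 8.
The shift value is 8.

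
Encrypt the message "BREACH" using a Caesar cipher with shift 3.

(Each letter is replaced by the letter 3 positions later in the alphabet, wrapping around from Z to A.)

Step 1: For each letter, shift forward by 3 positions (mod 26).
  B (position 1) -> position (1+3) mod 26 = 4 -> E
  R (position 17) -> position (17+3) mod 26 = 20 -> U
  E (position 4) -> position (4+3) mod 26 = 7 -> H
  A (position 0) -> position (0+3) mod 26 = 3 -> D
  C (position 2) -> position (2+3) mod 26 = 5 -> F
  H (position 7) -> position (7+3) mod 26 = 10 -> K
Result: EUHDFK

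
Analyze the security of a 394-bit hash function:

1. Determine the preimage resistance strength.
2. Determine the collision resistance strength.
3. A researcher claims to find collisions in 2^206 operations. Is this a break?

Step 1: Preimage resistance requires brute-force of 2^394 operations.
Step 2: Collision resistance (birthday bound) = 2^(394/2) = 2^197.
Step 3: The claimed attack costs 2^206 operations.
Step 4: Since 2^206 >= 2^197, the claimed attack is no faster than the generic birthday attack, so this does not break collision resistance.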